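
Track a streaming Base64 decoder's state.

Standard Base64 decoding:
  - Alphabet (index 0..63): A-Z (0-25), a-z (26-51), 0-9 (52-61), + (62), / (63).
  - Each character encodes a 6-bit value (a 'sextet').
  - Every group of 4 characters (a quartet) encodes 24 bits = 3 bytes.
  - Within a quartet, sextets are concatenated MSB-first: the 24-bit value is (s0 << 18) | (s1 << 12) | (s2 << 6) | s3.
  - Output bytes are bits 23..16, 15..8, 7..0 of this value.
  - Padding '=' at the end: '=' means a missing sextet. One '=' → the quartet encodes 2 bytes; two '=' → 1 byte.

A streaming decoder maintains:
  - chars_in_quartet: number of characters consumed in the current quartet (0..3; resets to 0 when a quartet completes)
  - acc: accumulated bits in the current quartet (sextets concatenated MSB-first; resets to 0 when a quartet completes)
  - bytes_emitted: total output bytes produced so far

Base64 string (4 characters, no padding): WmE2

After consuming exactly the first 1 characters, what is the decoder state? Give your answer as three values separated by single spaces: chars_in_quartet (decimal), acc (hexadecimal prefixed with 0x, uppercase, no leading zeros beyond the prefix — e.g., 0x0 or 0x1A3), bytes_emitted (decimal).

Answer: 1 0x16 0

Derivation:
After char 0 ('W'=22): chars_in_quartet=1 acc=0x16 bytes_emitted=0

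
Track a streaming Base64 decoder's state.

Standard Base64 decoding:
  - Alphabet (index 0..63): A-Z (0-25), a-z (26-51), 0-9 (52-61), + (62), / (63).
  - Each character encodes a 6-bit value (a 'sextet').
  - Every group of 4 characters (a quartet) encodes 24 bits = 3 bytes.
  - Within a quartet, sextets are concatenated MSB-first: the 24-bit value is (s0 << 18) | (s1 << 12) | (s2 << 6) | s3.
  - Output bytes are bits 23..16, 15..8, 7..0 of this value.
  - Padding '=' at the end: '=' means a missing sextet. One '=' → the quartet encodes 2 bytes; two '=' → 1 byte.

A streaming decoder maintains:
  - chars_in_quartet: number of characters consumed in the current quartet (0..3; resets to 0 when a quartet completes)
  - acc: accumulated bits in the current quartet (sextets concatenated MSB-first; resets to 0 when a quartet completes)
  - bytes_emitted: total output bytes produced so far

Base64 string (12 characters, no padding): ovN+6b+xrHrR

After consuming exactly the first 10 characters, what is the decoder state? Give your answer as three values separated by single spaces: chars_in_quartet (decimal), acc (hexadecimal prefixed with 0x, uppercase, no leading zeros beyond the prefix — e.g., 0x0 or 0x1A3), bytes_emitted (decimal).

Answer: 2 0xAC7 6

Derivation:
After char 0 ('o'=40): chars_in_quartet=1 acc=0x28 bytes_emitted=0
After char 1 ('v'=47): chars_in_quartet=2 acc=0xA2F bytes_emitted=0
After char 2 ('N'=13): chars_in_quartet=3 acc=0x28BCD bytes_emitted=0
After char 3 ('+'=62): chars_in_quartet=4 acc=0xA2F37E -> emit A2 F3 7E, reset; bytes_emitted=3
After char 4 ('6'=58): chars_in_quartet=1 acc=0x3A bytes_emitted=3
After char 5 ('b'=27): chars_in_quartet=2 acc=0xE9B bytes_emitted=3
After char 6 ('+'=62): chars_in_quartet=3 acc=0x3A6FE bytes_emitted=3
After char 7 ('x'=49): chars_in_quartet=4 acc=0xE9BFB1 -> emit E9 BF B1, reset; bytes_emitted=6
After char 8 ('r'=43): chars_in_quartet=1 acc=0x2B bytes_emitted=6
After char 9 ('H'=7): chars_in_quartet=2 acc=0xAC7 bytes_emitted=6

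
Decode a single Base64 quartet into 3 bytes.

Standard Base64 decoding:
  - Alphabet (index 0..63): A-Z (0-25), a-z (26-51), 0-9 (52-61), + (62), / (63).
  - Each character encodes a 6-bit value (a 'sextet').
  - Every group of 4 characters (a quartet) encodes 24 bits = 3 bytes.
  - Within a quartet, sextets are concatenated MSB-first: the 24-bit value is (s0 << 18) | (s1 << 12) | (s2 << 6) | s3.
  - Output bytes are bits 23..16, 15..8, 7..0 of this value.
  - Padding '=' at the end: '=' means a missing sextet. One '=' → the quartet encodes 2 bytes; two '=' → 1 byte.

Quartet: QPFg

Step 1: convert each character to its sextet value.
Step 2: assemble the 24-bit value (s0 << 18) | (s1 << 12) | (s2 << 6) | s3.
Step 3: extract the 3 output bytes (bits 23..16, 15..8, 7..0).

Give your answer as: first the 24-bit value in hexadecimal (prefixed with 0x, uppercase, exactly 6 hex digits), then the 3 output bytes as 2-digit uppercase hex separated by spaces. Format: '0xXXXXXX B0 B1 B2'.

Answer: 0x40F160 40 F1 60

Derivation:
Sextets: Q=16, P=15, F=5, g=32
24-bit: (16<<18) | (15<<12) | (5<<6) | 32
      = 0x400000 | 0x00F000 | 0x000140 | 0x000020
      = 0x40F160
Bytes: (v>>16)&0xFF=40, (v>>8)&0xFF=F1, v&0xFF=60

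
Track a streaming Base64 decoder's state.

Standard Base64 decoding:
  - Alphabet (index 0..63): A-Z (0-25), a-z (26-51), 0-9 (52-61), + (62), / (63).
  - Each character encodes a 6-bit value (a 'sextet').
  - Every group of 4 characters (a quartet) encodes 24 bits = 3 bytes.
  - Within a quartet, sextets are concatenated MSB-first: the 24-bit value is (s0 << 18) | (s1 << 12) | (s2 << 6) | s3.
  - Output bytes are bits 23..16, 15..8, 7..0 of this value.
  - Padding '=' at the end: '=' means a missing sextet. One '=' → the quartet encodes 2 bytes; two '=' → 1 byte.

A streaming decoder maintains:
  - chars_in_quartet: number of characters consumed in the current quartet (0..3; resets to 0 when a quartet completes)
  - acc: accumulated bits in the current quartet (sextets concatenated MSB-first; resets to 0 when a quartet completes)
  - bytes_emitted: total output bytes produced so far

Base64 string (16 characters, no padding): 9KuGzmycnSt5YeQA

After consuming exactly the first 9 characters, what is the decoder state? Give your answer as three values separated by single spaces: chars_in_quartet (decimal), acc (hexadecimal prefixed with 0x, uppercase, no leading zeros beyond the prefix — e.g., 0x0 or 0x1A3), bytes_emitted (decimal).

After char 0 ('9'=61): chars_in_quartet=1 acc=0x3D bytes_emitted=0
After char 1 ('K'=10): chars_in_quartet=2 acc=0xF4A bytes_emitted=0
After char 2 ('u'=46): chars_in_quartet=3 acc=0x3D2AE bytes_emitted=0
After char 3 ('G'=6): chars_in_quartet=4 acc=0xF4AB86 -> emit F4 AB 86, reset; bytes_emitted=3
After char 4 ('z'=51): chars_in_quartet=1 acc=0x33 bytes_emitted=3
After char 5 ('m'=38): chars_in_quartet=2 acc=0xCE6 bytes_emitted=3
After char 6 ('y'=50): chars_in_quartet=3 acc=0x339B2 bytes_emitted=3
After char 7 ('c'=28): chars_in_quartet=4 acc=0xCE6C9C -> emit CE 6C 9C, reset; bytes_emitted=6
After char 8 ('n'=39): chars_in_quartet=1 acc=0x27 bytes_emitted=6

Answer: 1 0x27 6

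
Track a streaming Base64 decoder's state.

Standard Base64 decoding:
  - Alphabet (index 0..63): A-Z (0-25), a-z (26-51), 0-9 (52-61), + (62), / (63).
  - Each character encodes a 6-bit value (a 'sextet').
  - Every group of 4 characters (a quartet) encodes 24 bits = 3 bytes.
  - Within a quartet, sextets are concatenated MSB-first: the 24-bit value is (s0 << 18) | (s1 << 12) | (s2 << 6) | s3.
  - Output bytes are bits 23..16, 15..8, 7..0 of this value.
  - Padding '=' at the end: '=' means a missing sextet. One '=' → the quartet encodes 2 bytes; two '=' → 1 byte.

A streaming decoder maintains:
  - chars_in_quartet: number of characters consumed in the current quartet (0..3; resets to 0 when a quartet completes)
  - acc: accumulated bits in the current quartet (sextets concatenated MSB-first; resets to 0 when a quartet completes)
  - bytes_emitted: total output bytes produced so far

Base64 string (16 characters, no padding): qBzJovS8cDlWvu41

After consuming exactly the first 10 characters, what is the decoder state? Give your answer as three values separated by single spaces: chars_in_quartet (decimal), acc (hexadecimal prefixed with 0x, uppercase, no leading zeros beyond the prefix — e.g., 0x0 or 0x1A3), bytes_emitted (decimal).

After char 0 ('q'=42): chars_in_quartet=1 acc=0x2A bytes_emitted=0
After char 1 ('B'=1): chars_in_quartet=2 acc=0xA81 bytes_emitted=0
After char 2 ('z'=51): chars_in_quartet=3 acc=0x2A073 bytes_emitted=0
After char 3 ('J'=9): chars_in_quartet=4 acc=0xA81CC9 -> emit A8 1C C9, reset; bytes_emitted=3
After char 4 ('o'=40): chars_in_quartet=1 acc=0x28 bytes_emitted=3
After char 5 ('v'=47): chars_in_quartet=2 acc=0xA2F bytes_emitted=3
After char 6 ('S'=18): chars_in_quartet=3 acc=0x28BD2 bytes_emitted=3
After char 7 ('8'=60): chars_in_quartet=4 acc=0xA2F4BC -> emit A2 F4 BC, reset; bytes_emitted=6
After char 8 ('c'=28): chars_in_quartet=1 acc=0x1C bytes_emitted=6
After char 9 ('D'=3): chars_in_quartet=2 acc=0x703 bytes_emitted=6

Answer: 2 0x703 6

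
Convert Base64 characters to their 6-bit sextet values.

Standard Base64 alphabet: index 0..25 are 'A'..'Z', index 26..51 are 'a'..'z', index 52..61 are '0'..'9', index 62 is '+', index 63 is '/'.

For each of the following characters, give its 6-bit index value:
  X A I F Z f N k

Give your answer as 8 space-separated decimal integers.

Answer: 23 0 8 5 25 31 13 36

Derivation:
'X': A..Z range, ord('X') − ord('A') = 23
'A': A..Z range, ord('A') − ord('A') = 0
'I': A..Z range, ord('I') − ord('A') = 8
'F': A..Z range, ord('F') − ord('A') = 5
'Z': A..Z range, ord('Z') − ord('A') = 25
'f': a..z range, 26 + ord('f') − ord('a') = 31
'N': A..Z range, ord('N') − ord('A') = 13
'k': a..z range, 26 + ord('k') − ord('a') = 36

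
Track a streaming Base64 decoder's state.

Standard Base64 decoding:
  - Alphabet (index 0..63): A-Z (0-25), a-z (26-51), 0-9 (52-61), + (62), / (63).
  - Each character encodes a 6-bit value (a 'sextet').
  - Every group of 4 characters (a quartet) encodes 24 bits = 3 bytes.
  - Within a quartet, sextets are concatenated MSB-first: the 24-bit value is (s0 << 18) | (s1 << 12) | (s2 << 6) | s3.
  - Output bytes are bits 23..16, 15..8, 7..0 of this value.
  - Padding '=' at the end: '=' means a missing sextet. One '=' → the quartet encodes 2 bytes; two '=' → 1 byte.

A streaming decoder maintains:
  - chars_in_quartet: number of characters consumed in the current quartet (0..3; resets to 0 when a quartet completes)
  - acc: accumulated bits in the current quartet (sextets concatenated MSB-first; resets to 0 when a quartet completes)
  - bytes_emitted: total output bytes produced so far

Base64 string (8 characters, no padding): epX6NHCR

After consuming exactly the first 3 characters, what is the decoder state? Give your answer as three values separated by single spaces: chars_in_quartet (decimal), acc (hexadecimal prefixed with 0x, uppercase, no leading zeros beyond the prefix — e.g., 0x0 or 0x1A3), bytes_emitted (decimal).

After char 0 ('e'=30): chars_in_quartet=1 acc=0x1E bytes_emitted=0
After char 1 ('p'=41): chars_in_quartet=2 acc=0x7A9 bytes_emitted=0
After char 2 ('X'=23): chars_in_quartet=3 acc=0x1EA57 bytes_emitted=0

Answer: 3 0x1EA57 0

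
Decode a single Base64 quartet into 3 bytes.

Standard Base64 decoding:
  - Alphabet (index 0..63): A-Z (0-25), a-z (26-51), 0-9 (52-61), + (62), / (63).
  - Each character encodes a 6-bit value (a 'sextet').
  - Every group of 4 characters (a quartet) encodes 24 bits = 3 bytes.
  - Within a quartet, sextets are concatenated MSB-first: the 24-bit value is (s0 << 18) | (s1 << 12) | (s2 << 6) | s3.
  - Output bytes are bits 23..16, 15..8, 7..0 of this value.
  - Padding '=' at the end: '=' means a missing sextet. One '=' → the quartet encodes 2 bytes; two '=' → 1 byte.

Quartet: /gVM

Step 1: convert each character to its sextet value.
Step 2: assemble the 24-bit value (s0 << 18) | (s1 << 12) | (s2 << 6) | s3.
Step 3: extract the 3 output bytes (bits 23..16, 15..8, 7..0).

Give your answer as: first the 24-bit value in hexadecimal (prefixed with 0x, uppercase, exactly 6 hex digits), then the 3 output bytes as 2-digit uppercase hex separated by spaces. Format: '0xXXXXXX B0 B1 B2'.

Answer: 0xFE054C FE 05 4C

Derivation:
Sextets: /=63, g=32, V=21, M=12
24-bit: (63<<18) | (32<<12) | (21<<6) | 12
      = 0xFC0000 | 0x020000 | 0x000540 | 0x00000C
      = 0xFE054C
Bytes: (v>>16)&0xFF=FE, (v>>8)&0xFF=05, v&0xFF=4C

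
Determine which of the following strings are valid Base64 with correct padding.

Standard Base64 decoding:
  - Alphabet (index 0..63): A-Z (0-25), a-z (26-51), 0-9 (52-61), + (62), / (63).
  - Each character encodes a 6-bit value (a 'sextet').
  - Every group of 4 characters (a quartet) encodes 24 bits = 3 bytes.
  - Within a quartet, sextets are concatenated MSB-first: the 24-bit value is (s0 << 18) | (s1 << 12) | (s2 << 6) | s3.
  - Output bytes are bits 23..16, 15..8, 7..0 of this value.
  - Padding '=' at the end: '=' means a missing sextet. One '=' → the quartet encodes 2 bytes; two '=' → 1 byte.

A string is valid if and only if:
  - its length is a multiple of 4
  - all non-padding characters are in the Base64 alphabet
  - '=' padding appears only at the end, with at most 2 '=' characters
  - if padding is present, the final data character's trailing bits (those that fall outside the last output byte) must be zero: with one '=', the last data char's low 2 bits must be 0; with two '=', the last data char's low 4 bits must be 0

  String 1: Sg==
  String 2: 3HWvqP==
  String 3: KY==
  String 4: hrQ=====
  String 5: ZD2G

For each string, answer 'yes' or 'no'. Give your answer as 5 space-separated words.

Answer: yes no no no yes

Derivation:
String 1: 'Sg==' → valid
String 2: '3HWvqP==' → invalid (bad trailing bits)
String 3: 'KY==' → invalid (bad trailing bits)
String 4: 'hrQ=====' → invalid (5 pad chars (max 2))
String 5: 'ZD2G' → valid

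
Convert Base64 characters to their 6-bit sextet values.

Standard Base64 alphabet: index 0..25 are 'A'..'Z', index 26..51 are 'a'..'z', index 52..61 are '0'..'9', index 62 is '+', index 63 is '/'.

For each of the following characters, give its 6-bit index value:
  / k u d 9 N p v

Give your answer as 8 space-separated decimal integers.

'/': index 63
'k': a..z range, 26 + ord('k') − ord('a') = 36
'u': a..z range, 26 + ord('u') − ord('a') = 46
'd': a..z range, 26 + ord('d') − ord('a') = 29
'9': 0..9 range, 52 + ord('9') − ord('0') = 61
'N': A..Z range, ord('N') − ord('A') = 13
'p': a..z range, 26 + ord('p') − ord('a') = 41
'v': a..z range, 26 + ord('v') − ord('a') = 47

Answer: 63 36 46 29 61 13 41 47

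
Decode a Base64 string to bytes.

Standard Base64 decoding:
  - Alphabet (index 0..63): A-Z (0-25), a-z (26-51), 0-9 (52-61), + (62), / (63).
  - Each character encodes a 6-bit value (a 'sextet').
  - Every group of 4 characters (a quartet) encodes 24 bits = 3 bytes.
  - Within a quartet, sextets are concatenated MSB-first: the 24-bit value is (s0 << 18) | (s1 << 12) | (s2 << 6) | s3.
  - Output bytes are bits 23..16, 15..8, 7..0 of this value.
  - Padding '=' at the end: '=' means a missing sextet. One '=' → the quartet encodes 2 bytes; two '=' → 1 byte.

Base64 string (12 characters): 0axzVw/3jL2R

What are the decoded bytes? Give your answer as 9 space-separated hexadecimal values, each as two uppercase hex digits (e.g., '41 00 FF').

Answer: D1 AC 73 57 0F F7 8C BD 91

Derivation:
After char 0 ('0'=52): chars_in_quartet=1 acc=0x34 bytes_emitted=0
After char 1 ('a'=26): chars_in_quartet=2 acc=0xD1A bytes_emitted=0
After char 2 ('x'=49): chars_in_quartet=3 acc=0x346B1 bytes_emitted=0
After char 3 ('z'=51): chars_in_quartet=4 acc=0xD1AC73 -> emit D1 AC 73, reset; bytes_emitted=3
After char 4 ('V'=21): chars_in_quartet=1 acc=0x15 bytes_emitted=3
After char 5 ('w'=48): chars_in_quartet=2 acc=0x570 bytes_emitted=3
After char 6 ('/'=63): chars_in_quartet=3 acc=0x15C3F bytes_emitted=3
After char 7 ('3'=55): chars_in_quartet=4 acc=0x570FF7 -> emit 57 0F F7, reset; bytes_emitted=6
After char 8 ('j'=35): chars_in_quartet=1 acc=0x23 bytes_emitted=6
After char 9 ('L'=11): chars_in_quartet=2 acc=0x8CB bytes_emitted=6
After char 10 ('2'=54): chars_in_quartet=3 acc=0x232F6 bytes_emitted=6
After char 11 ('R'=17): chars_in_quartet=4 acc=0x8CBD91 -> emit 8C BD 91, reset; bytes_emitted=9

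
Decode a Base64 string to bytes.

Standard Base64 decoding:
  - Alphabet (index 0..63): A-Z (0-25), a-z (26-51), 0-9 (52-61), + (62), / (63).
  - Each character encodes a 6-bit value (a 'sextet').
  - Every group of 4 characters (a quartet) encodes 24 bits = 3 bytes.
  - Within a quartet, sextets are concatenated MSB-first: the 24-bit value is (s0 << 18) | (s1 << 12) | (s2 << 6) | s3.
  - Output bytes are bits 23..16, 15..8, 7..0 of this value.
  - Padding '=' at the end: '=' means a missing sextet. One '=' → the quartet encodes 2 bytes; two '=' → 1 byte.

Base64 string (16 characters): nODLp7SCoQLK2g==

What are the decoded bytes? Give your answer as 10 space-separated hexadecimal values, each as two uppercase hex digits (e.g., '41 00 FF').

After char 0 ('n'=39): chars_in_quartet=1 acc=0x27 bytes_emitted=0
After char 1 ('O'=14): chars_in_quartet=2 acc=0x9CE bytes_emitted=0
After char 2 ('D'=3): chars_in_quartet=3 acc=0x27383 bytes_emitted=0
After char 3 ('L'=11): chars_in_quartet=4 acc=0x9CE0CB -> emit 9C E0 CB, reset; bytes_emitted=3
After char 4 ('p'=41): chars_in_quartet=1 acc=0x29 bytes_emitted=3
After char 5 ('7'=59): chars_in_quartet=2 acc=0xA7B bytes_emitted=3
After char 6 ('S'=18): chars_in_quartet=3 acc=0x29ED2 bytes_emitted=3
After char 7 ('C'=2): chars_in_quartet=4 acc=0xA7B482 -> emit A7 B4 82, reset; bytes_emitted=6
After char 8 ('o'=40): chars_in_quartet=1 acc=0x28 bytes_emitted=6
After char 9 ('Q'=16): chars_in_quartet=2 acc=0xA10 bytes_emitted=6
After char 10 ('L'=11): chars_in_quartet=3 acc=0x2840B bytes_emitted=6
After char 11 ('K'=10): chars_in_quartet=4 acc=0xA102CA -> emit A1 02 CA, reset; bytes_emitted=9
After char 12 ('2'=54): chars_in_quartet=1 acc=0x36 bytes_emitted=9
After char 13 ('g'=32): chars_in_quartet=2 acc=0xDA0 bytes_emitted=9
Padding '==': partial quartet acc=0xDA0 -> emit DA; bytes_emitted=10

Answer: 9C E0 CB A7 B4 82 A1 02 CA DA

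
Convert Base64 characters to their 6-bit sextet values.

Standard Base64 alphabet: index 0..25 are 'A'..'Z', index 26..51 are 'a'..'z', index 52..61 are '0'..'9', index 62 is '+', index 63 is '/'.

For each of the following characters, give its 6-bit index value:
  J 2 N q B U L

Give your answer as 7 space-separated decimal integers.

Answer: 9 54 13 42 1 20 11

Derivation:
'J': A..Z range, ord('J') − ord('A') = 9
'2': 0..9 range, 52 + ord('2') − ord('0') = 54
'N': A..Z range, ord('N') − ord('A') = 13
'q': a..z range, 26 + ord('q') − ord('a') = 42
'B': A..Z range, ord('B') − ord('A') = 1
'U': A..Z range, ord('U') − ord('A') = 20
'L': A..Z range, ord('L') − ord('A') = 11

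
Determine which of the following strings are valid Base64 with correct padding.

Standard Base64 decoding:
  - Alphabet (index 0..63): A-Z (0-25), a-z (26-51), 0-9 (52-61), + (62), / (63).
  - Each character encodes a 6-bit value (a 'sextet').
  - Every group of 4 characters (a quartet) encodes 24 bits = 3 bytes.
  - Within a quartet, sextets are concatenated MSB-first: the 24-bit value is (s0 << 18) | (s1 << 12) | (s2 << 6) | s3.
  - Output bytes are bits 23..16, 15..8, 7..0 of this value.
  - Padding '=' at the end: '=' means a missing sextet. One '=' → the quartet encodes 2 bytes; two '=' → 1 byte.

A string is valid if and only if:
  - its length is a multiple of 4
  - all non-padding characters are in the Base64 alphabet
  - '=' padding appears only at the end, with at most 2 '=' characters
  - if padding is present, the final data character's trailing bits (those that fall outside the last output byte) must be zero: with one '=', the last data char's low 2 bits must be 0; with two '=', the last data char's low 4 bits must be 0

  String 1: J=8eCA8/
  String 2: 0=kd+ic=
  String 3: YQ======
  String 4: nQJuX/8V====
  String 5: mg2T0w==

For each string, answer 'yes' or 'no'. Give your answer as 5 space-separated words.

Answer: no no no no yes

Derivation:
String 1: 'J=8eCA8/' → invalid (bad char(s): ['=']; '=' in middle)
String 2: '0=kd+ic=' → invalid (bad char(s): ['=']; '=' in middle)
String 3: 'YQ======' → invalid (6 pad chars (max 2))
String 4: 'nQJuX/8V====' → invalid (4 pad chars (max 2))
String 5: 'mg2T0w==' → valid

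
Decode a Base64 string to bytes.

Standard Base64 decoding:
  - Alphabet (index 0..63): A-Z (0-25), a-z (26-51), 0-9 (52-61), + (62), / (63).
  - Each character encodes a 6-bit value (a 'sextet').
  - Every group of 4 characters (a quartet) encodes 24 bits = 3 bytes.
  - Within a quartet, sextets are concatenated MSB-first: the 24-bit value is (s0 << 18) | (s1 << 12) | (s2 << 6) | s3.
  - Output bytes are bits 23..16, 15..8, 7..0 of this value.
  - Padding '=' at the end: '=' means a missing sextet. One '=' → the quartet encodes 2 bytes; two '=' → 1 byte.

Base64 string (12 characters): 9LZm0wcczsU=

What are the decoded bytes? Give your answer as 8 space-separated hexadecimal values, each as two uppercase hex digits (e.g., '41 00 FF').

Answer: F4 B6 66 D3 07 1C CE C5

Derivation:
After char 0 ('9'=61): chars_in_quartet=1 acc=0x3D bytes_emitted=0
After char 1 ('L'=11): chars_in_quartet=2 acc=0xF4B bytes_emitted=0
After char 2 ('Z'=25): chars_in_quartet=3 acc=0x3D2D9 bytes_emitted=0
After char 3 ('m'=38): chars_in_quartet=4 acc=0xF4B666 -> emit F4 B6 66, reset; bytes_emitted=3
After char 4 ('0'=52): chars_in_quartet=1 acc=0x34 bytes_emitted=3
After char 5 ('w'=48): chars_in_quartet=2 acc=0xD30 bytes_emitted=3
After char 6 ('c'=28): chars_in_quartet=3 acc=0x34C1C bytes_emitted=3
After char 7 ('c'=28): chars_in_quartet=4 acc=0xD3071C -> emit D3 07 1C, reset; bytes_emitted=6
After char 8 ('z'=51): chars_in_quartet=1 acc=0x33 bytes_emitted=6
After char 9 ('s'=44): chars_in_quartet=2 acc=0xCEC bytes_emitted=6
After char 10 ('U'=20): chars_in_quartet=3 acc=0x33B14 bytes_emitted=6
Padding '=': partial quartet acc=0x33B14 -> emit CE C5; bytes_emitted=8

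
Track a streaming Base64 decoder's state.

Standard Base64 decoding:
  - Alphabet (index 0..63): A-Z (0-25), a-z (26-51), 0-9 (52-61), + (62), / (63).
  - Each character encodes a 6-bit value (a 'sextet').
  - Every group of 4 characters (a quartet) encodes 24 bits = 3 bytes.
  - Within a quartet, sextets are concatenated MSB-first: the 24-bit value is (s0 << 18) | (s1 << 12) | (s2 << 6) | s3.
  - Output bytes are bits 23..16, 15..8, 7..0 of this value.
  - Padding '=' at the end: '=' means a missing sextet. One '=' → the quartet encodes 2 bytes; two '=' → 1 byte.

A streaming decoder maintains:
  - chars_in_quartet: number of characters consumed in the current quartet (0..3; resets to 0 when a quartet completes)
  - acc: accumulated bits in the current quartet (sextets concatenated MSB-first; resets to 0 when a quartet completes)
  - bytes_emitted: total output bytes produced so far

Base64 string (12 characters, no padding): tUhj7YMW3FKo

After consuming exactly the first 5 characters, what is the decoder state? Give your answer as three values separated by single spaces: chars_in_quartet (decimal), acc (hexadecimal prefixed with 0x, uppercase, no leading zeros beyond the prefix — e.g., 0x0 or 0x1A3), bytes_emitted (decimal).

After char 0 ('t'=45): chars_in_quartet=1 acc=0x2D bytes_emitted=0
After char 1 ('U'=20): chars_in_quartet=2 acc=0xB54 bytes_emitted=0
After char 2 ('h'=33): chars_in_quartet=3 acc=0x2D521 bytes_emitted=0
After char 3 ('j'=35): chars_in_quartet=4 acc=0xB54863 -> emit B5 48 63, reset; bytes_emitted=3
After char 4 ('7'=59): chars_in_quartet=1 acc=0x3B bytes_emitted=3

Answer: 1 0x3B 3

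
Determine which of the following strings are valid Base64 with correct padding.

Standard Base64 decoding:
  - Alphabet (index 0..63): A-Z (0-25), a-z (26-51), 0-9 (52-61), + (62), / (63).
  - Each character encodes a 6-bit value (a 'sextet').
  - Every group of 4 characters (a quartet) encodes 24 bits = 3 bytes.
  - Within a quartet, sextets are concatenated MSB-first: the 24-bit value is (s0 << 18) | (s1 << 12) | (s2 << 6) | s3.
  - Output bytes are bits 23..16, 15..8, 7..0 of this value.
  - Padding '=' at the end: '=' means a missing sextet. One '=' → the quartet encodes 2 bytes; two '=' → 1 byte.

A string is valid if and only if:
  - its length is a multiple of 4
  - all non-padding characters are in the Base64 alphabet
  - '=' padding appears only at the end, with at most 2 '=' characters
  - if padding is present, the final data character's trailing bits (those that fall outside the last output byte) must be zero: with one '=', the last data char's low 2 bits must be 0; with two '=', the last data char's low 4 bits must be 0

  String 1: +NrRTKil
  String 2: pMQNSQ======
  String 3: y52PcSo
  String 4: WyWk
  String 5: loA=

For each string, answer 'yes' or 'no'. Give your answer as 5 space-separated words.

String 1: '+NrRTKil' → valid
String 2: 'pMQNSQ======' → invalid (6 pad chars (max 2))
String 3: 'y52PcSo' → invalid (len=7 not mult of 4)
String 4: 'WyWk' → valid
String 5: 'loA=' → valid

Answer: yes no no yes yes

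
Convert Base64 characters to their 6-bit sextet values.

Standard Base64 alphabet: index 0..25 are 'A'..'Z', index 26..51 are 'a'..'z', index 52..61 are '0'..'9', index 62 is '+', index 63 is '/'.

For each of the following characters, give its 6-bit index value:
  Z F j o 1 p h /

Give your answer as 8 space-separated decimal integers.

Answer: 25 5 35 40 53 41 33 63

Derivation:
'Z': A..Z range, ord('Z') − ord('A') = 25
'F': A..Z range, ord('F') − ord('A') = 5
'j': a..z range, 26 + ord('j') − ord('a') = 35
'o': a..z range, 26 + ord('o') − ord('a') = 40
'1': 0..9 range, 52 + ord('1') − ord('0') = 53
'p': a..z range, 26 + ord('p') − ord('a') = 41
'h': a..z range, 26 + ord('h') − ord('a') = 33
'/': index 63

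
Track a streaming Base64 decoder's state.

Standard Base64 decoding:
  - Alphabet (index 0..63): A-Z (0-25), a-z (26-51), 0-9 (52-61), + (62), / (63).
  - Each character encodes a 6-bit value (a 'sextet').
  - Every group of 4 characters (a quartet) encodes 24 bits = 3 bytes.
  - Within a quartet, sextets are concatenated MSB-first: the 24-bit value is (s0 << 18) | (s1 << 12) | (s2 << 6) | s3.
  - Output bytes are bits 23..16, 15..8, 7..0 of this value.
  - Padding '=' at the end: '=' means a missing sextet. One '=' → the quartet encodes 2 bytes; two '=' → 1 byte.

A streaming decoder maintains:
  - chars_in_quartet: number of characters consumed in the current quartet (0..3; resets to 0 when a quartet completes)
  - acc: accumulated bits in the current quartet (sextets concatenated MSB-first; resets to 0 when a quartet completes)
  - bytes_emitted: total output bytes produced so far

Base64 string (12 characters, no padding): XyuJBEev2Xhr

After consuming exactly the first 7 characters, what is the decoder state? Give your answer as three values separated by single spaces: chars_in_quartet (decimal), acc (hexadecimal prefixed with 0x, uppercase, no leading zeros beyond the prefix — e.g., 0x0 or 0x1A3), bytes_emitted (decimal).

Answer: 3 0x111E 3

Derivation:
After char 0 ('X'=23): chars_in_quartet=1 acc=0x17 bytes_emitted=0
After char 1 ('y'=50): chars_in_quartet=2 acc=0x5F2 bytes_emitted=0
After char 2 ('u'=46): chars_in_quartet=3 acc=0x17CAE bytes_emitted=0
After char 3 ('J'=9): chars_in_quartet=4 acc=0x5F2B89 -> emit 5F 2B 89, reset; bytes_emitted=3
After char 4 ('B'=1): chars_in_quartet=1 acc=0x1 bytes_emitted=3
After char 5 ('E'=4): chars_in_quartet=2 acc=0x44 bytes_emitted=3
After char 6 ('e'=30): chars_in_quartet=3 acc=0x111E bytes_emitted=3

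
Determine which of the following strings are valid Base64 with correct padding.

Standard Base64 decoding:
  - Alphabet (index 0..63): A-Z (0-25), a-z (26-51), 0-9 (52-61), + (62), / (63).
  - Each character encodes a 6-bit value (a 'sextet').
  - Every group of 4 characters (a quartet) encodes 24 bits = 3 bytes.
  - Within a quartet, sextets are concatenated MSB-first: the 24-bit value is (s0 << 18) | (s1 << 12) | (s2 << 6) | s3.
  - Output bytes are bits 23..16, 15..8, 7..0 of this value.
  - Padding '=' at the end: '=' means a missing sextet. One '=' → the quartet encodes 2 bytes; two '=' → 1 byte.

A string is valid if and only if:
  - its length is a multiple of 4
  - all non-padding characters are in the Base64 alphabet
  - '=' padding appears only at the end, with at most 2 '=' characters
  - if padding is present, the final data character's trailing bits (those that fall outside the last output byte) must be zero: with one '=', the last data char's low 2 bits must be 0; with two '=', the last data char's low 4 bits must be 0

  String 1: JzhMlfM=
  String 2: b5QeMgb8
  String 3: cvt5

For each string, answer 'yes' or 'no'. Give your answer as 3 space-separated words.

String 1: 'JzhMlfM=' → valid
String 2: 'b5QeMgb8' → valid
String 3: 'cvt5' → valid

Answer: yes yes yes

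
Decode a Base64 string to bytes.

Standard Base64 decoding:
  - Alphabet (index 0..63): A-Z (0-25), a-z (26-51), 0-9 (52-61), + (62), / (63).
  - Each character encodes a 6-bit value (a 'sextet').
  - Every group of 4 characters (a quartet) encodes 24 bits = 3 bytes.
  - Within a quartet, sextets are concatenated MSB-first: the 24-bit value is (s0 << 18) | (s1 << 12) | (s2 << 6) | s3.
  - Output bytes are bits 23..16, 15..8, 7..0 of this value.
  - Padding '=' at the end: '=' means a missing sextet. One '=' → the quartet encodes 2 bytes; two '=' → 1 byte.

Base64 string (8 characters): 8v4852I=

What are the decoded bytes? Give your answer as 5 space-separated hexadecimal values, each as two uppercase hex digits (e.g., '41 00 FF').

Answer: F2 FE 3C E7 62

Derivation:
After char 0 ('8'=60): chars_in_quartet=1 acc=0x3C bytes_emitted=0
After char 1 ('v'=47): chars_in_quartet=2 acc=0xF2F bytes_emitted=0
After char 2 ('4'=56): chars_in_quartet=3 acc=0x3CBF8 bytes_emitted=0
After char 3 ('8'=60): chars_in_quartet=4 acc=0xF2FE3C -> emit F2 FE 3C, reset; bytes_emitted=3
After char 4 ('5'=57): chars_in_quartet=1 acc=0x39 bytes_emitted=3
After char 5 ('2'=54): chars_in_quartet=2 acc=0xE76 bytes_emitted=3
After char 6 ('I'=8): chars_in_quartet=3 acc=0x39D88 bytes_emitted=3
Padding '=': partial quartet acc=0x39D88 -> emit E7 62; bytes_emitted=5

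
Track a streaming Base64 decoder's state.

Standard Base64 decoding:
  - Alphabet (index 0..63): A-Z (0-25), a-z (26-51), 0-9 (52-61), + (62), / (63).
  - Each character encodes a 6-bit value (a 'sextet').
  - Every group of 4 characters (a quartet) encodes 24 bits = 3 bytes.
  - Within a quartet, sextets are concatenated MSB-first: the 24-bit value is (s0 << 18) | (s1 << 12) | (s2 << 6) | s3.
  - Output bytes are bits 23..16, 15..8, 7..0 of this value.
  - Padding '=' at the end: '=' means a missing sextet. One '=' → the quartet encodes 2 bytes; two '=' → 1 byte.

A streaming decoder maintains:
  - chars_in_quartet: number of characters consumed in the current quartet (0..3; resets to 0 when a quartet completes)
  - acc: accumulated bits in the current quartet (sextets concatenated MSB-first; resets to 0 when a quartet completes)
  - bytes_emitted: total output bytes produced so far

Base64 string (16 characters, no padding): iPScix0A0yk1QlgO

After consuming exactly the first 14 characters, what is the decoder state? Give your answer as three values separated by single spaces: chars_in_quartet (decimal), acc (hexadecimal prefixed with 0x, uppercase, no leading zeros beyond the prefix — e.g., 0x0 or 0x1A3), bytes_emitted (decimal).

Answer: 2 0x425 9

Derivation:
After char 0 ('i'=34): chars_in_quartet=1 acc=0x22 bytes_emitted=0
After char 1 ('P'=15): chars_in_quartet=2 acc=0x88F bytes_emitted=0
After char 2 ('S'=18): chars_in_quartet=3 acc=0x223D2 bytes_emitted=0
After char 3 ('c'=28): chars_in_quartet=4 acc=0x88F49C -> emit 88 F4 9C, reset; bytes_emitted=3
After char 4 ('i'=34): chars_in_quartet=1 acc=0x22 bytes_emitted=3
After char 5 ('x'=49): chars_in_quartet=2 acc=0x8B1 bytes_emitted=3
After char 6 ('0'=52): chars_in_quartet=3 acc=0x22C74 bytes_emitted=3
After char 7 ('A'=0): chars_in_quartet=4 acc=0x8B1D00 -> emit 8B 1D 00, reset; bytes_emitted=6
After char 8 ('0'=52): chars_in_quartet=1 acc=0x34 bytes_emitted=6
After char 9 ('y'=50): chars_in_quartet=2 acc=0xD32 bytes_emitted=6
After char 10 ('k'=36): chars_in_quartet=3 acc=0x34CA4 bytes_emitted=6
After char 11 ('1'=53): chars_in_quartet=4 acc=0xD32935 -> emit D3 29 35, reset; bytes_emitted=9
After char 12 ('Q'=16): chars_in_quartet=1 acc=0x10 bytes_emitted=9
After char 13 ('l'=37): chars_in_quartet=2 acc=0x425 bytes_emitted=9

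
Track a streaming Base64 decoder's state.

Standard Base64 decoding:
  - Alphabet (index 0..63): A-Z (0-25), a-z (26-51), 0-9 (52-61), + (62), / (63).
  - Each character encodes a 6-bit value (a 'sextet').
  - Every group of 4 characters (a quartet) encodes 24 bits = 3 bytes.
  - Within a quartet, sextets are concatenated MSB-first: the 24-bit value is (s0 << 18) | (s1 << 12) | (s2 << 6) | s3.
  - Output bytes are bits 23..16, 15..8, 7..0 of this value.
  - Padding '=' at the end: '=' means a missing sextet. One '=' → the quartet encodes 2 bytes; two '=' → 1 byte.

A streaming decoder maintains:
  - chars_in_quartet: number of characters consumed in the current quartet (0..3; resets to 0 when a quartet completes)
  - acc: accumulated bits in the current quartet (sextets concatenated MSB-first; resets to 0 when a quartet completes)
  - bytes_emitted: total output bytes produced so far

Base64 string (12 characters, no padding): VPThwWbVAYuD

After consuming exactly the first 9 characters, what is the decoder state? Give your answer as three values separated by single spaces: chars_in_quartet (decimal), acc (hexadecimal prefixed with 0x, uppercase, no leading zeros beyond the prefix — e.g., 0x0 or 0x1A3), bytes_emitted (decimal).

Answer: 1 0x0 6

Derivation:
After char 0 ('V'=21): chars_in_quartet=1 acc=0x15 bytes_emitted=0
After char 1 ('P'=15): chars_in_quartet=2 acc=0x54F bytes_emitted=0
After char 2 ('T'=19): chars_in_quartet=3 acc=0x153D3 bytes_emitted=0
After char 3 ('h'=33): chars_in_quartet=4 acc=0x54F4E1 -> emit 54 F4 E1, reset; bytes_emitted=3
After char 4 ('w'=48): chars_in_quartet=1 acc=0x30 bytes_emitted=3
After char 5 ('W'=22): chars_in_quartet=2 acc=0xC16 bytes_emitted=3
After char 6 ('b'=27): chars_in_quartet=3 acc=0x3059B bytes_emitted=3
After char 7 ('V'=21): chars_in_quartet=4 acc=0xC166D5 -> emit C1 66 D5, reset; bytes_emitted=6
After char 8 ('A'=0): chars_in_quartet=1 acc=0x0 bytes_emitted=6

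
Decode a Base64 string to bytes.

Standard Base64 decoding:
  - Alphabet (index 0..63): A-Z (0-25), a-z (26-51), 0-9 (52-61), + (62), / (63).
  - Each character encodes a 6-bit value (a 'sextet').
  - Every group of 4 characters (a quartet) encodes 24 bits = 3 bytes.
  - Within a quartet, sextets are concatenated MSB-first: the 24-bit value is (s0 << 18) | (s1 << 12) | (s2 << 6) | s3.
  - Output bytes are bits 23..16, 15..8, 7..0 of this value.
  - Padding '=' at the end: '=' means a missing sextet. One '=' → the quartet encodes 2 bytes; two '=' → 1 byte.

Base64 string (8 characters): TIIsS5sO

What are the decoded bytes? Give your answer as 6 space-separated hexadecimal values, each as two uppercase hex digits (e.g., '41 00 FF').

Answer: 4C 82 2C 4B 9B 0E

Derivation:
After char 0 ('T'=19): chars_in_quartet=1 acc=0x13 bytes_emitted=0
After char 1 ('I'=8): chars_in_quartet=2 acc=0x4C8 bytes_emitted=0
After char 2 ('I'=8): chars_in_quartet=3 acc=0x13208 bytes_emitted=0
After char 3 ('s'=44): chars_in_quartet=4 acc=0x4C822C -> emit 4C 82 2C, reset; bytes_emitted=3
After char 4 ('S'=18): chars_in_quartet=1 acc=0x12 bytes_emitted=3
After char 5 ('5'=57): chars_in_quartet=2 acc=0x4B9 bytes_emitted=3
After char 6 ('s'=44): chars_in_quartet=3 acc=0x12E6C bytes_emitted=3
After char 7 ('O'=14): chars_in_quartet=4 acc=0x4B9B0E -> emit 4B 9B 0E, reset; bytes_emitted=6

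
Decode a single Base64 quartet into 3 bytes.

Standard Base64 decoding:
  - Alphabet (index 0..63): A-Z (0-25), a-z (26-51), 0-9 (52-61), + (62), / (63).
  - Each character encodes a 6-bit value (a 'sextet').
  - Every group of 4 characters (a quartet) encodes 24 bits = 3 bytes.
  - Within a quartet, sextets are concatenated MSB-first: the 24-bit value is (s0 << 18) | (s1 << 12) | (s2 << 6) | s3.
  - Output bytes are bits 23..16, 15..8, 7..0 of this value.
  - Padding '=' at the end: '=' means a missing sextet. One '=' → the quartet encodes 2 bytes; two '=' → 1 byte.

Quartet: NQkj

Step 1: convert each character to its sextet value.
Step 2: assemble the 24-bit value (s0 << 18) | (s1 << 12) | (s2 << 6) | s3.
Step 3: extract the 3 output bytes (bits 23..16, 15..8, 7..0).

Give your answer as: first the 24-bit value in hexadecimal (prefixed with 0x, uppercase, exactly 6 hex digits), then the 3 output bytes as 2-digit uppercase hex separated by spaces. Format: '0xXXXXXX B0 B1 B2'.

Sextets: N=13, Q=16, k=36, j=35
24-bit: (13<<18) | (16<<12) | (36<<6) | 35
      = 0x340000 | 0x010000 | 0x000900 | 0x000023
      = 0x350923
Bytes: (v>>16)&0xFF=35, (v>>8)&0xFF=09, v&0xFF=23

Answer: 0x350923 35 09 23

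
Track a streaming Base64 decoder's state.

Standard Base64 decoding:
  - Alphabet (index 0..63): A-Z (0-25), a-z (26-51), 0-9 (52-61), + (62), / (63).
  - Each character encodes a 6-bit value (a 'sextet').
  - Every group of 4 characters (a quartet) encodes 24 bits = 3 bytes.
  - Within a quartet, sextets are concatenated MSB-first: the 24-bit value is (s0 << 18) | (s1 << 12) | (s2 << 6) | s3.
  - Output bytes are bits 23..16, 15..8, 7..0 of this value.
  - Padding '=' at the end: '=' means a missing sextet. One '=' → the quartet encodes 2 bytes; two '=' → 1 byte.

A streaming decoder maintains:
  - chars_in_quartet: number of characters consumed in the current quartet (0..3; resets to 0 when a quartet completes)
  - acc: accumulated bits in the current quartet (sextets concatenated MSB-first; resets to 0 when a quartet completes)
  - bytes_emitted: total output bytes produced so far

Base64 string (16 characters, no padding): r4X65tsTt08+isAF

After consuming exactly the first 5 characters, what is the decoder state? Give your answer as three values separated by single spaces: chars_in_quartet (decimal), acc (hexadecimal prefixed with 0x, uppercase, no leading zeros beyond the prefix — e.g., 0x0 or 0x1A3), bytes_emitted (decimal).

Answer: 1 0x39 3

Derivation:
After char 0 ('r'=43): chars_in_quartet=1 acc=0x2B bytes_emitted=0
After char 1 ('4'=56): chars_in_quartet=2 acc=0xAF8 bytes_emitted=0
After char 2 ('X'=23): chars_in_quartet=3 acc=0x2BE17 bytes_emitted=0
After char 3 ('6'=58): chars_in_quartet=4 acc=0xAF85FA -> emit AF 85 FA, reset; bytes_emitted=3
After char 4 ('5'=57): chars_in_quartet=1 acc=0x39 bytes_emitted=3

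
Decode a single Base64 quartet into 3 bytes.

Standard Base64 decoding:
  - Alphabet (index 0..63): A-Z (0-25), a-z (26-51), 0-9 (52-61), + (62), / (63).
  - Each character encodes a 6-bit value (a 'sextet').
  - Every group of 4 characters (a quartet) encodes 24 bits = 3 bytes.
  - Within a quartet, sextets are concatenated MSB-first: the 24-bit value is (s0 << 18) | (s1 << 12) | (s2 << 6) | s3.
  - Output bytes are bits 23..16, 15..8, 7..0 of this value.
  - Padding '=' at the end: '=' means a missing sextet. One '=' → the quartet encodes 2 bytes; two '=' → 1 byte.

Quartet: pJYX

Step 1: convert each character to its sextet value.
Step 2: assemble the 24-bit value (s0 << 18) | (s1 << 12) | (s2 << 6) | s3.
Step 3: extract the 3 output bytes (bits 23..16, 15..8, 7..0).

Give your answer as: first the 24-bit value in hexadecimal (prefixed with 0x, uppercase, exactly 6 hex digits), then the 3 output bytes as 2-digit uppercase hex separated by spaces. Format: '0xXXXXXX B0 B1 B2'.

Answer: 0xA49617 A4 96 17

Derivation:
Sextets: p=41, J=9, Y=24, X=23
24-bit: (41<<18) | (9<<12) | (24<<6) | 23
      = 0xA40000 | 0x009000 | 0x000600 | 0x000017
      = 0xA49617
Bytes: (v>>16)&0xFF=A4, (v>>8)&0xFF=96, v&0xFF=17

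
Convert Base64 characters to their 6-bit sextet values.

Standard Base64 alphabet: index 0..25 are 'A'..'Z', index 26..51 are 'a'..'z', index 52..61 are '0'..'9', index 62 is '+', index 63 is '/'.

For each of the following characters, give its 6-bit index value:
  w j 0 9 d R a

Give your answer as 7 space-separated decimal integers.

'w': a..z range, 26 + ord('w') − ord('a') = 48
'j': a..z range, 26 + ord('j') − ord('a') = 35
'0': 0..9 range, 52 + ord('0') − ord('0') = 52
'9': 0..9 range, 52 + ord('9') − ord('0') = 61
'd': a..z range, 26 + ord('d') − ord('a') = 29
'R': A..Z range, ord('R') − ord('A') = 17
'a': a..z range, 26 + ord('a') − ord('a') = 26

Answer: 48 35 52 61 29 17 26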